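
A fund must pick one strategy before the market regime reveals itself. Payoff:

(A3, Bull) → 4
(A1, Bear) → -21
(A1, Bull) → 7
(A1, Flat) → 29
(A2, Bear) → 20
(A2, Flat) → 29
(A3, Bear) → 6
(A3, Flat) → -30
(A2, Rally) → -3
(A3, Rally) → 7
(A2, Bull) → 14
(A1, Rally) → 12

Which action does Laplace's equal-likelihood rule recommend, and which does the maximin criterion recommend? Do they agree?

laplace → A2; maximin → A2 (agree)

Row averages: A1=6.75, A2=15, A3=-3.25
Highest average = 15 → A2.
Row minima: A1=-21, A2=-3, A3=-30
Best worst-case = -3 → A2.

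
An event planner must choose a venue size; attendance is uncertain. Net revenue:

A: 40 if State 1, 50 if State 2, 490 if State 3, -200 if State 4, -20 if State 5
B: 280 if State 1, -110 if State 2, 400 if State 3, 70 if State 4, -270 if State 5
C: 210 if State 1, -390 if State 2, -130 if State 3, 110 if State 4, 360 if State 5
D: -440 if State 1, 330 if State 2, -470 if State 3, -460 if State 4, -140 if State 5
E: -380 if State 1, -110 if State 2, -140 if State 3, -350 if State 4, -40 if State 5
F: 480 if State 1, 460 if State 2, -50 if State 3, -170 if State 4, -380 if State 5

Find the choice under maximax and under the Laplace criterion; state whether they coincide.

maximax → A; laplace → B (disagree)

Row maxima: A=490, B=400, C=360, D=330, E=-40, F=480
Best best-case = 490 → A.
Row averages: A=72, B=74, C=32, D=-236, E=-204, F=68
Highest average = 74 → B.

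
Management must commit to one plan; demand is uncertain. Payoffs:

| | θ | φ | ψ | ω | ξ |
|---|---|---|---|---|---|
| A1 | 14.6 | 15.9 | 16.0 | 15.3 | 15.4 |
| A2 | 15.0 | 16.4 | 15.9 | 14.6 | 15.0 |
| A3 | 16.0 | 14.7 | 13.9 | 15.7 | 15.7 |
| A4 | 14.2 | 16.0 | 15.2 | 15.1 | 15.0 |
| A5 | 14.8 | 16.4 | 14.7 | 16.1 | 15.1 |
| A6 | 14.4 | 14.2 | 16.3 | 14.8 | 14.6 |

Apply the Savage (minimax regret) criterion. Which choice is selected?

Column bests: θ=16.0, φ=16.4, ψ=16.3, ω=16.1, ξ=15.7.
A1 regrets: 1.4, 0.5, 0.3, 0.8, 0.3 → max 1.4
A2 regrets: 1.0, 0.0, 0.4, 1.5, 0.7 → max 1.5
A3 regrets: 0.0, 1.7, 2.4, 0.4, 0.0 → max 2.4
A4 regrets: 1.8, 0.4, 1.1, 1.0, 0.7 → max 1.8
A5 regrets: 1.2, 0.0, 1.6, 0.0, 0.6 → max 1.6
A6 regrets: 1.6, 2.2, 0.0, 1.3, 1.1 → max 2.2
Smallest max regret = 1.4 → A1.

A1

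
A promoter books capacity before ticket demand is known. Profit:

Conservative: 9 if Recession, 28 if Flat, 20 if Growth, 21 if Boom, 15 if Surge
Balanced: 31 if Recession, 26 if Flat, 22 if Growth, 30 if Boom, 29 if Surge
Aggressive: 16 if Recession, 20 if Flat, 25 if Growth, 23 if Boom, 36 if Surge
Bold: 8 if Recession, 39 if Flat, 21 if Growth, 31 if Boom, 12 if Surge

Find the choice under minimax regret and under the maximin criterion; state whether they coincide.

Column bests: Recession=31, Flat=39, Growth=25, Boom=31, Surge=36.
Conservative regrets: 22, 11, 5, 10, 21 → max 22
Balanced regrets: 0, 13, 3, 1, 7 → max 13
Aggressive regrets: 15, 19, 0, 8, 0 → max 19
Bold regrets: 23, 0, 4, 0, 24 → max 24
Smallest max regret = 13 → Balanced.
Row minima: Conservative=9, Balanced=22, Aggressive=16, Bold=8
Best worst-case = 22 → Balanced.

minimax regret → Balanced; maximin → Balanced (agree)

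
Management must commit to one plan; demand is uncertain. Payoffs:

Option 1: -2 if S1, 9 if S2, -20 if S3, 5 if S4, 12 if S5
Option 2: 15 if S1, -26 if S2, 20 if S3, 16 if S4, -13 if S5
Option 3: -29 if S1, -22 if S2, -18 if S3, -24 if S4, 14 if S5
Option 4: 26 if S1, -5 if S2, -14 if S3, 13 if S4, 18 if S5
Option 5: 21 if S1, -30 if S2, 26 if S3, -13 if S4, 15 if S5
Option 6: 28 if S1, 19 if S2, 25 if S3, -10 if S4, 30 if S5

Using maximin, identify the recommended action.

Option 6

Row minima: Option 1=-20, Option 2=-26, Option 3=-29, Option 4=-14, Option 5=-30, Option 6=-10
Best worst-case = -10 → Option 6.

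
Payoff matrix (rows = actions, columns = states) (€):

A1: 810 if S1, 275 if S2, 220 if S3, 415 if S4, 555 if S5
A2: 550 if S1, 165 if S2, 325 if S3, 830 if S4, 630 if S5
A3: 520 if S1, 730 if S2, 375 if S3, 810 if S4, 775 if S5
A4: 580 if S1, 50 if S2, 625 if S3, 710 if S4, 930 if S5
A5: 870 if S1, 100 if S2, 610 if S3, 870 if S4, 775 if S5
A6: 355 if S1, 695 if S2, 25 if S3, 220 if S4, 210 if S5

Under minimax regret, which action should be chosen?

A3

Column bests: S1=870, S2=730, S3=625, S4=870, S5=930.
A1 regrets: 60, 455, 405, 455, 375 → max 455
A2 regrets: 320, 565, 300, 40, 300 → max 565
A3 regrets: 350, 0, 250, 60, 155 → max 350
A4 regrets: 290, 680, 0, 160, 0 → max 680
A5 regrets: 0, 630, 15, 0, 155 → max 630
A6 regrets: 515, 35, 600, 650, 720 → max 720
Smallest max regret = 350 → A3.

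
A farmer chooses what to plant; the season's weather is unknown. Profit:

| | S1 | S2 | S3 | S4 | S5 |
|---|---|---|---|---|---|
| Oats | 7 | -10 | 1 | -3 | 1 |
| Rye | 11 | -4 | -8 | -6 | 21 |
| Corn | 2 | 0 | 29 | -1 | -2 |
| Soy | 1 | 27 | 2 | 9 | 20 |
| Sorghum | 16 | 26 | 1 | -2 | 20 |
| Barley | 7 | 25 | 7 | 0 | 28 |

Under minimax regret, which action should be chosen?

Barley

Column bests: S1=16, S2=27, S3=29, S4=9, S5=28.
Oats regrets: 9, 37, 28, 12, 27 → max 37
Rye regrets: 5, 31, 37, 15, 7 → max 37
Corn regrets: 14, 27, 0, 10, 30 → max 30
Soy regrets: 15, 0, 27, 0, 8 → max 27
Sorghum regrets: 0, 1, 28, 11, 8 → max 28
Barley regrets: 9, 2, 22, 9, 0 → max 22
Smallest max regret = 22 → Barley.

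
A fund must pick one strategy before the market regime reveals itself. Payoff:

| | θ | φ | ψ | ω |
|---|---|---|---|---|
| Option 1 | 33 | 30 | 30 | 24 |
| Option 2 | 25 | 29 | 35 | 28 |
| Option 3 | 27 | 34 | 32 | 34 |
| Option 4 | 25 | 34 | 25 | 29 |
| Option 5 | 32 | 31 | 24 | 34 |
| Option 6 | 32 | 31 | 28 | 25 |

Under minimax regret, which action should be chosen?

Option 3

Column bests: θ=33, φ=34, ψ=35, ω=34.
Option 1 regrets: 0, 4, 5, 10 → max 10
Option 2 regrets: 8, 5, 0, 6 → max 8
Option 3 regrets: 6, 0, 3, 0 → max 6
Option 4 regrets: 8, 0, 10, 5 → max 10
Option 5 regrets: 1, 3, 11, 0 → max 11
Option 6 regrets: 1, 3, 7, 9 → max 9
Smallest max regret = 6 → Option 3.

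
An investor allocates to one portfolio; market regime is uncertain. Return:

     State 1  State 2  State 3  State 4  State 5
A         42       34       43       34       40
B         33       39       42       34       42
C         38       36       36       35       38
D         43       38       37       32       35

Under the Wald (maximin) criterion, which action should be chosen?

Row minima: A=34, B=33, C=35, D=32
Best worst-case = 35 → C.

C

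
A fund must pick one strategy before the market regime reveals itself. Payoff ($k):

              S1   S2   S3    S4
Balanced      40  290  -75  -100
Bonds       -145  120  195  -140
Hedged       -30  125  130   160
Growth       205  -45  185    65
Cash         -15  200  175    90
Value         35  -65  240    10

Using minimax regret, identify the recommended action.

Column bests: S1=205, S2=290, S3=240, S4=160.
Balanced regrets: 165, 0, 315, 260 → max 315
Bonds regrets: 350, 170, 45, 300 → max 350
Hedged regrets: 235, 165, 110, 0 → max 235
Growth regrets: 0, 335, 55, 95 → max 335
Cash regrets: 220, 90, 65, 70 → max 220
Value regrets: 170, 355, 0, 150 → max 355
Smallest max regret = 220 → Cash.

Cash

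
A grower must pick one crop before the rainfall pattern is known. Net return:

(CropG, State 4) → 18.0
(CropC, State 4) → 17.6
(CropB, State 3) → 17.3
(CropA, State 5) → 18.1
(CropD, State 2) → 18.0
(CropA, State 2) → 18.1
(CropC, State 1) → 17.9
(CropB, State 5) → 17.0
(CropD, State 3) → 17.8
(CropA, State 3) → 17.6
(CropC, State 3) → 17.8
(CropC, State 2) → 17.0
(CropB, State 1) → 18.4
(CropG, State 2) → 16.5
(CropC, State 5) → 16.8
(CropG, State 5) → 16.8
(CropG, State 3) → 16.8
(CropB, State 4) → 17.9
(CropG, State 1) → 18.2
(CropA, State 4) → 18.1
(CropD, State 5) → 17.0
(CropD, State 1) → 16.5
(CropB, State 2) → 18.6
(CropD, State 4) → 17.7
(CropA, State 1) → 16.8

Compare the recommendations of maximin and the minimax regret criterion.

maximin → CropB; minimax regret → CropB (agree)

Row minima: CropD=16.5, CropA=16.8, CropG=16.5, CropB=17.0, CropC=16.8
Best worst-case = 17.0 → CropB.
Column bests: State 1=18.4, State 2=18.6, State 3=17.8, State 4=18.1, State 5=18.1.
CropD regrets: 1.9, 0.6, 0.0, 0.4, 1.1 → max 1.9
CropA regrets: 1.6, 0.5, 0.2, 0.0, 0.0 → max 1.6
CropG regrets: 0.2, 2.1, 1.0, 0.1, 1.3 → max 2.1
CropB regrets: 0.0, 0.0, 0.5, 0.2, 1.1 → max 1.1
CropC regrets: 0.5, 1.6, 0.0, 0.5, 1.3 → max 1.6
Smallest max regret = 1.1 → CropB.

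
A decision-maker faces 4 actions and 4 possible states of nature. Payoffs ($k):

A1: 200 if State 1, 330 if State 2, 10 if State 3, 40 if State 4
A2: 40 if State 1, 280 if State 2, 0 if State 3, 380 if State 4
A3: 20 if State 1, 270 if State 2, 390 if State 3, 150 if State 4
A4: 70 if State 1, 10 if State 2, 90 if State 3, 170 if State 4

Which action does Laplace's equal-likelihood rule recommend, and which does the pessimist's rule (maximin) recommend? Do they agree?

Row averages: A1=145, A2=175, A3=207.5, A4=85
Highest average = 207.5 → A3.
Row minima: A1=10, A2=0, A3=20, A4=10
Best worst-case = 20 → A3.

laplace → A3; maximin → A3 (agree)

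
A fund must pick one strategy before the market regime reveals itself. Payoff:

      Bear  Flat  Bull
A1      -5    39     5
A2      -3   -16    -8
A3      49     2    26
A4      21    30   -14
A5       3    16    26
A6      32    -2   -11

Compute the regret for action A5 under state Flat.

23

Best payoff under Flat is 39.
Regret = 39 − 16 = 23.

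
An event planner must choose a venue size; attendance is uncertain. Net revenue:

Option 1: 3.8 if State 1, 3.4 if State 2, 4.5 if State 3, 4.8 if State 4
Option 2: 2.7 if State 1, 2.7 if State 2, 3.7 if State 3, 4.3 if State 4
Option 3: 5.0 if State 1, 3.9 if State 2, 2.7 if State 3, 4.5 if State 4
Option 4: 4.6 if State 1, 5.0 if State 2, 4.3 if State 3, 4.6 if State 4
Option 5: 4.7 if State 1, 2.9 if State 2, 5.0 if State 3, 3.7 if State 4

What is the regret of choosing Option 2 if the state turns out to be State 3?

Best payoff under State 3 is 5.0.
Regret = 5.0 − 3.7 = 1.3.

1.3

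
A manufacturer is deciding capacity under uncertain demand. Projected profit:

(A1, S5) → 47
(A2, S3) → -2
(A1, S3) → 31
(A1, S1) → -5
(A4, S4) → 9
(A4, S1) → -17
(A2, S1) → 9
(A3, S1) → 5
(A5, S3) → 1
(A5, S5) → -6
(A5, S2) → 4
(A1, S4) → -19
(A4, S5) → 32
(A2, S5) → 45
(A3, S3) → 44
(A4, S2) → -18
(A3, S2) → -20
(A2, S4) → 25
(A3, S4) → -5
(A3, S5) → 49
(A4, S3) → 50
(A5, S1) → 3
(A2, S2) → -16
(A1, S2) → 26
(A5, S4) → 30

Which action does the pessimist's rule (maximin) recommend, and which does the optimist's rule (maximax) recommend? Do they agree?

Row minima: A1=-19, A2=-16, A3=-20, A4=-18, A5=-6
Best worst-case = -6 → A5.
Row maxima: A1=47, A2=45, A3=49, A4=50, A5=30
Best best-case = 50 → A4.

maximin → A5; maximax → A4 (disagree)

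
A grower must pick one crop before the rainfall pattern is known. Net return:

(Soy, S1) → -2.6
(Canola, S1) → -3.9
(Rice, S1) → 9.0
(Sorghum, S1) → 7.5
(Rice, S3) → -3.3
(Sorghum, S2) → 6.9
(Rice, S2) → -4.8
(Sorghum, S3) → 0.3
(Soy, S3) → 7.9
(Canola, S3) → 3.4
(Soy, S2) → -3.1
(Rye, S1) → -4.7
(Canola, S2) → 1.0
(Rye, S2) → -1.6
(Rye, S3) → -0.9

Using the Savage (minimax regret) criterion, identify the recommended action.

Column bests: S1=9.0, S2=6.9, S3=7.9.
Canola regrets: 12.9, 5.9, 4.5 → max 12.9
Rye regrets: 13.7, 8.5, 8.8 → max 13.7
Rice regrets: 0.0, 11.7, 11.2 → max 11.7
Sorghum regrets: 1.5, 0.0, 7.6 → max 7.6
Soy regrets: 11.6, 10.0, 0.0 → max 11.6
Smallest max regret = 7.6 → Sorghum.

Sorghum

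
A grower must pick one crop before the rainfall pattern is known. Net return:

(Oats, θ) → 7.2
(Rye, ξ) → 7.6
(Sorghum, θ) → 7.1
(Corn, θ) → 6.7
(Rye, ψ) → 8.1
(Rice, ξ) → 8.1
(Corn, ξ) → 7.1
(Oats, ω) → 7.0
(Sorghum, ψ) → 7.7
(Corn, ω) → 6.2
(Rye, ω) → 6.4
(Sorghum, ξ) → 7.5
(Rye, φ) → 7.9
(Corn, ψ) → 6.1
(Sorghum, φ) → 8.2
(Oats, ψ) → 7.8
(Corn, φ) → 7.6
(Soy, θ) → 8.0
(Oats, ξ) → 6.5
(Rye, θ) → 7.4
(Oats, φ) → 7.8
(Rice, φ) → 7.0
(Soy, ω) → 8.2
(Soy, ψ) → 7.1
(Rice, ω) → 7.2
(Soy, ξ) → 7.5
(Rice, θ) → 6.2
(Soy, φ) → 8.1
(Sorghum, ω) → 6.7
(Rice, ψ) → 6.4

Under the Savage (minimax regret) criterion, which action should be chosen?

Soy

Column bests: θ=8.0, φ=8.2, ψ=8.1, ω=8.2, ξ=8.1.
Rice regrets: 1.8, 1.2, 1.7, 1.0, 0.0 → max 1.8
Soy regrets: 0.0, 0.1, 1.0, 0.0, 0.6 → max 1.0
Corn regrets: 1.3, 0.6, 2.0, 2.0, 1.0 → max 2.0
Oats regrets: 0.8, 0.4, 0.3, 1.2, 1.6 → max 1.6
Sorghum regrets: 0.9, 0.0, 0.4, 1.5, 0.6 → max 1.5
Rye regrets: 0.6, 0.3, 0.0, 1.8, 0.5 → max 1.8
Smallest max regret = 1.0 → Soy.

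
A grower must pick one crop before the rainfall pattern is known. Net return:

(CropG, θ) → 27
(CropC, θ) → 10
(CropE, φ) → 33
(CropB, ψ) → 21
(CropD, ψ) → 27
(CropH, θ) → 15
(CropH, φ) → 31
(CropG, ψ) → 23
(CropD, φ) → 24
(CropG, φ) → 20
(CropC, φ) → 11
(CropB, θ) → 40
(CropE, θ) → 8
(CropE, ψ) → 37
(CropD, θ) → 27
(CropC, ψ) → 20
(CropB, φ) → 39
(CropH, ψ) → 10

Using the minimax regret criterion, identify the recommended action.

Column bests: θ=40, φ=39, ψ=37.
CropC regrets: 30, 28, 17 → max 30
CropD regrets: 13, 15, 10 → max 15
CropG regrets: 13, 19, 14 → max 19
CropH regrets: 25, 8, 27 → max 27
CropB regrets: 0, 0, 16 → max 16
CropE regrets: 32, 6, 0 → max 32
Smallest max regret = 15 → CropD.

CropD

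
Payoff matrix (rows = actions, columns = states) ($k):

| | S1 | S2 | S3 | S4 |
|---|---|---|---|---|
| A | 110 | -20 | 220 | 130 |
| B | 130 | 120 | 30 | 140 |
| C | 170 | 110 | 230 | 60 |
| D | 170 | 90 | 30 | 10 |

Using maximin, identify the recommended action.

C

Row minima: A=-20, B=30, C=60, D=10
Best worst-case = 60 → C.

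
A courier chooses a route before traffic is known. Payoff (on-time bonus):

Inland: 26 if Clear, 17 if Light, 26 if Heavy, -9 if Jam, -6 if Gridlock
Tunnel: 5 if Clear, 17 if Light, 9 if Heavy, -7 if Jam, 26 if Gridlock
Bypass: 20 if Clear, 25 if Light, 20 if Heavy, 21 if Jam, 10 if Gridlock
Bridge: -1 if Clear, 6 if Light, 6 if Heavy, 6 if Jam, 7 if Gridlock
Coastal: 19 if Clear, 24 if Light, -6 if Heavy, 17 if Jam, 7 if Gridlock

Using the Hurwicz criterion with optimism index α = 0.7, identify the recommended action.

Inland: 0.7·26 + 0.3·(-9) = 15.5
Tunnel: 0.7·26 + 0.3·(-7) = 16.1
Bypass: 0.7·25 + 0.3·10 = 20.5
Bridge: 0.7·7 + 0.3·(-1) = 4.6
Coastal: 0.7·24 + 0.3·(-6) = 15
Highest Hurwicz score = 20.5 → Bypass.

Bypass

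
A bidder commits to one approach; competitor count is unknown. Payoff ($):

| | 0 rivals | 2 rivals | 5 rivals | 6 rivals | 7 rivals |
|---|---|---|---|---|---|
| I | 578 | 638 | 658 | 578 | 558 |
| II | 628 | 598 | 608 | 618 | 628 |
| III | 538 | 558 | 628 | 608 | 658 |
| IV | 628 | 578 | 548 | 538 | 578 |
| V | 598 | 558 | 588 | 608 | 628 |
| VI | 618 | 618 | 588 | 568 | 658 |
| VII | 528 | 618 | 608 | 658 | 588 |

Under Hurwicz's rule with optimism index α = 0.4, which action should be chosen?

I: 0.4·658 + 0.6·558 = 598
II: 0.4·628 + 0.6·598 = 610
III: 0.4·658 + 0.6·538 = 586
IV: 0.4·628 + 0.6·538 = 574
V: 0.4·628 + 0.6·558 = 586
VI: 0.4·658 + 0.6·568 = 604
VII: 0.4·658 + 0.6·528 = 580
Highest Hurwicz score = 610 → II.

II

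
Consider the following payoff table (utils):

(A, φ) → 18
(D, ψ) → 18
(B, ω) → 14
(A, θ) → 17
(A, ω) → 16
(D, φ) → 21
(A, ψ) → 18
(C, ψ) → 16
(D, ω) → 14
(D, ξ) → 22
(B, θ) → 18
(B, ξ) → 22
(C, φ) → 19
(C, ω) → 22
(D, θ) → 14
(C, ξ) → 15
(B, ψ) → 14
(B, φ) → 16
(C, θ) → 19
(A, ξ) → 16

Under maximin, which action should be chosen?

Row minima: A=16, B=14, C=15, D=14
Best worst-case = 16 → A.

A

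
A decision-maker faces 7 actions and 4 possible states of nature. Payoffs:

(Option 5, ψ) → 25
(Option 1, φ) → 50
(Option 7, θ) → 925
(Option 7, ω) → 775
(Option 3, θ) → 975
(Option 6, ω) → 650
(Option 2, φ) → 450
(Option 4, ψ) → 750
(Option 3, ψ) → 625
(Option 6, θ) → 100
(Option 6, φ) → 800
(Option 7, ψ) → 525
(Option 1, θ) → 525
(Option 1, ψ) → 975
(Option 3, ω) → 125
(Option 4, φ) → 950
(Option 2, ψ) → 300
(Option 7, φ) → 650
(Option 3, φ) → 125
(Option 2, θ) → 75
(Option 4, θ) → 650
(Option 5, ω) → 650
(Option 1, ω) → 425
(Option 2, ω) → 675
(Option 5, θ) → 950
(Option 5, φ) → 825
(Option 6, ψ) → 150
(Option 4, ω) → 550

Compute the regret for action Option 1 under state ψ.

Best payoff under ψ is 975.
Regret = 975 − 975 = 0.

0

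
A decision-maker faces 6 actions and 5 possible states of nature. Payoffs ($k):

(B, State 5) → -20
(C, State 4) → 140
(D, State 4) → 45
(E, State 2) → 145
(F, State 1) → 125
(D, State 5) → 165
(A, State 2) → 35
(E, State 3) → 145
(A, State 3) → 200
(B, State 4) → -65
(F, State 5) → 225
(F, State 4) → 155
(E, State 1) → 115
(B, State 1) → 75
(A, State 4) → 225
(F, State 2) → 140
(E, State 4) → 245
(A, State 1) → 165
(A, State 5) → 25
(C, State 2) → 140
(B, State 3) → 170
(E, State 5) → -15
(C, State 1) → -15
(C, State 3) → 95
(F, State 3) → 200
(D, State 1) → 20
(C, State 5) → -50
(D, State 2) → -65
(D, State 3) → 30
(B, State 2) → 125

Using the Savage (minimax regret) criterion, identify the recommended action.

Column bests: State 1=165, State 2=145, State 3=200, State 4=245, State 5=225.
A regrets: 0, 110, 0, 20, 200 → max 200
B regrets: 90, 20, 30, 310, 245 → max 310
C regrets: 180, 5, 105, 105, 275 → max 275
D regrets: 145, 210, 170, 200, 60 → max 210
E regrets: 50, 0, 55, 0, 240 → max 240
F regrets: 40, 5, 0, 90, 0 → max 90
Smallest max regret = 90 → F.

F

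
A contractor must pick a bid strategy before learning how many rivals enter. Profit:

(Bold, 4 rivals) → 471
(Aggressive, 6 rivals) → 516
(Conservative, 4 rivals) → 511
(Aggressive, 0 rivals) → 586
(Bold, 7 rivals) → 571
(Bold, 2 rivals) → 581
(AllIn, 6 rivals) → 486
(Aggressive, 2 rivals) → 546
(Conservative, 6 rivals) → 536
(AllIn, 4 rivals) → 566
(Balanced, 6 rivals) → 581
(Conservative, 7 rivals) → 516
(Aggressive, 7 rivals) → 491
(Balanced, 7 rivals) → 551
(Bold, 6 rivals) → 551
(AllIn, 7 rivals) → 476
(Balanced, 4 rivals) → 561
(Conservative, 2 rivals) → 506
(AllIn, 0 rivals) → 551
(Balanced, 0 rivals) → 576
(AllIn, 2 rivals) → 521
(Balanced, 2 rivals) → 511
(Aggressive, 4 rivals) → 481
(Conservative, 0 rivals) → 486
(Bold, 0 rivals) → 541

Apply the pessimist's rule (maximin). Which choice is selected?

Balanced

Row minima: Conservative=486, Balanced=511, Aggressive=481, Bold=471, AllIn=476
Best worst-case = 511 → Balanced.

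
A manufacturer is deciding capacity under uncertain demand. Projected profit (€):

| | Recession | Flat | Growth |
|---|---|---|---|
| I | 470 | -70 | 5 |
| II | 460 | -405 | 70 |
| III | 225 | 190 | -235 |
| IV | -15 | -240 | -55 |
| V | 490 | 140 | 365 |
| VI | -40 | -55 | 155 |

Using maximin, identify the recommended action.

Row minima: I=-70, II=-405, III=-235, IV=-240, V=140, VI=-55
Best worst-case = 140 → V.

V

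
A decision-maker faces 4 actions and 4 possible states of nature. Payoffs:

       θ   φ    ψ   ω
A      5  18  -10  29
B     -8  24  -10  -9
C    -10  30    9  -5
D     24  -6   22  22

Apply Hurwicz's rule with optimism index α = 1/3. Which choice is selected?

A: 1/3·29 + 2/3·(-10) = 3
B: 1/3·24 + 2/3·(-10) = 4/3
C: 1/3·30 + 2/3·(-10) = 10/3
D: 1/3·24 + 2/3·(-6) = 4
Highest Hurwicz score = 4 → D.

D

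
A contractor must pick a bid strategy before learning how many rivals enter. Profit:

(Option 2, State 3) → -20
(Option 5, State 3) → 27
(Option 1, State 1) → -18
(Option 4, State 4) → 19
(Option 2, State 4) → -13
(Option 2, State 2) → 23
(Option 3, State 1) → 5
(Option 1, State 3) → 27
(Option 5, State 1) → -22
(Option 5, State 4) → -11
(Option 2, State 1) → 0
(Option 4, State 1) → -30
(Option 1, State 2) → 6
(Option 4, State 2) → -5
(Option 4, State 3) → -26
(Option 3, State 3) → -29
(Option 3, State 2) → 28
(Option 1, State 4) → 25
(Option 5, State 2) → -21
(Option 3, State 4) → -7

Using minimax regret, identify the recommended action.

Column bests: State 1=5, State 2=28, State 3=27, State 4=25.
Option 1 regrets: 23, 22, 0, 0 → max 23
Option 2 regrets: 5, 5, 47, 38 → max 47
Option 3 regrets: 0, 0, 56, 32 → max 56
Option 4 regrets: 35, 33, 53, 6 → max 53
Option 5 regrets: 27, 49, 0, 36 → max 49
Smallest max regret = 23 → Option 1.

Option 1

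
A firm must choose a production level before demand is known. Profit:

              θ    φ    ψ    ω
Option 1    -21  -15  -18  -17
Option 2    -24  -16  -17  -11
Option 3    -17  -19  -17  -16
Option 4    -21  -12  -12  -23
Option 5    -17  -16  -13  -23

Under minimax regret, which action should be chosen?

Column bests: θ=-17, φ=-12, ψ=-12, ω=-11.
Option 1 regrets: 4, 3, 6, 6 → max 6
Option 2 regrets: 7, 4, 5, 0 → max 7
Option 3 regrets: 0, 7, 5, 5 → max 7
Option 4 regrets: 4, 0, 0, 12 → max 12
Option 5 regrets: 0, 4, 1, 12 → max 12
Smallest max regret = 6 → Option 1.

Option 1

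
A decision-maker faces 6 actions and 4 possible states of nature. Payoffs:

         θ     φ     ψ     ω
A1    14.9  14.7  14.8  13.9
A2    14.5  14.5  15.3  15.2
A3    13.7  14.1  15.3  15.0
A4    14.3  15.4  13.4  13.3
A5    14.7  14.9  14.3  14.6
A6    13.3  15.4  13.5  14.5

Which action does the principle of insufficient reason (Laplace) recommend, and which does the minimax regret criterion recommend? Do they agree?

laplace → A2; minimax regret → A2 (agree)

Row averages: A1=14.575, A2=14.875, A3=14.525, A4=14.1, A5=14.625, A6=14.175
Highest average = 14.875 → A2.
Column bests: θ=14.9, φ=15.4, ψ=15.3, ω=15.2.
A1 regrets: 0.0, 0.7, 0.5, 1.3 → max 1.3
A2 regrets: 0.4, 0.9, 0.0, 0.0 → max 0.9
A3 regrets: 1.2, 1.3, 0.0, 0.2 → max 1.3
A4 regrets: 0.6, 0.0, 1.9, 1.9 → max 1.9
A5 regrets: 0.2, 0.5, 1.0, 0.6 → max 1.0
A6 regrets: 1.6, 0.0, 1.8, 0.7 → max 1.8
Smallest max regret = 0.9 → A2.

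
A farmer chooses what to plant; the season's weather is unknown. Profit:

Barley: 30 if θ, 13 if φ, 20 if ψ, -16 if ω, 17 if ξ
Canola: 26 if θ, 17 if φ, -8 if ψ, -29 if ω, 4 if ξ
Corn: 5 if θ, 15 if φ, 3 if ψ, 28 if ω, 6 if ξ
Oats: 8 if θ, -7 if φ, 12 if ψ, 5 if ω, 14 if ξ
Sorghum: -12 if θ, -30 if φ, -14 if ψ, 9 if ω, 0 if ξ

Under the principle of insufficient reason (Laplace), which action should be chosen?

Barley

Row averages: Barley=12.8, Canola=2, Corn=11.4, Oats=6.4, Sorghum=-9.4
Highest average = 12.8 → Barley.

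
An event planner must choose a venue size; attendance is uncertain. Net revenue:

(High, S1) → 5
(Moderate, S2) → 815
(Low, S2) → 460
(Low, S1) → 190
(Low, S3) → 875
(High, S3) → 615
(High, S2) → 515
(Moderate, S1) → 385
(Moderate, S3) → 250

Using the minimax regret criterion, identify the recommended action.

Column bests: S1=385, S2=815, S3=875.
Low regrets: 195, 355, 0 → max 355
Moderate regrets: 0, 0, 625 → max 625
High regrets: 380, 300, 260 → max 380
Smallest max regret = 355 → Low.

Low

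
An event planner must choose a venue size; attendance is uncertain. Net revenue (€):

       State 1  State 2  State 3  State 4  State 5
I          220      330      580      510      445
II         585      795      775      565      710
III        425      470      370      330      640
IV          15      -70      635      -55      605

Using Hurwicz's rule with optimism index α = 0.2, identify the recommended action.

II

I: 0.2·580 + 0.8·220 = 292
II: 0.2·795 + 0.8·565 = 611
III: 0.2·640 + 0.8·330 = 392
IV: 0.2·635 + 0.8·(-70) = 71
Highest Hurwicz score = 611 → II.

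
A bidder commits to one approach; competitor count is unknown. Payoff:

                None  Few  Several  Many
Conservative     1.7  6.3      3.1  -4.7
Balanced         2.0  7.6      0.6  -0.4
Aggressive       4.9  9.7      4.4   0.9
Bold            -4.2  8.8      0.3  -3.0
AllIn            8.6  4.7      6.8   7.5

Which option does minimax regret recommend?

Column bests: None=8.6, Few=9.7, Several=6.8, Many=7.5.
Conservative regrets: 6.9, 3.4, 3.7, 12.2 → max 12.2
Balanced regrets: 6.6, 2.1, 6.2, 7.9 → max 7.9
Aggressive regrets: 3.7, 0.0, 2.4, 6.6 → max 6.6
Bold regrets: 12.8, 0.9, 6.5, 10.5 → max 12.8
AllIn regrets: 0.0, 5.0, 0.0, 0.0 → max 5.0
Smallest max regret = 5.0 → AllIn.

AllIn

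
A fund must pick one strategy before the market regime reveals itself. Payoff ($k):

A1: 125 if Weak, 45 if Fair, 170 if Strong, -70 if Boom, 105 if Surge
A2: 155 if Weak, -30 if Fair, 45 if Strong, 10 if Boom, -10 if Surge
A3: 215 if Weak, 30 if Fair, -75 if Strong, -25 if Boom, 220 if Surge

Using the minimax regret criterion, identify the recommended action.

A1

Column bests: Weak=215, Fair=45, Strong=170, Boom=10, Surge=220.
A1 regrets: 90, 0, 0, 80, 115 → max 115
A2 regrets: 60, 75, 125, 0, 230 → max 230
A3 regrets: 0, 15, 245, 35, 0 → max 245
Smallest max regret = 115 → A1.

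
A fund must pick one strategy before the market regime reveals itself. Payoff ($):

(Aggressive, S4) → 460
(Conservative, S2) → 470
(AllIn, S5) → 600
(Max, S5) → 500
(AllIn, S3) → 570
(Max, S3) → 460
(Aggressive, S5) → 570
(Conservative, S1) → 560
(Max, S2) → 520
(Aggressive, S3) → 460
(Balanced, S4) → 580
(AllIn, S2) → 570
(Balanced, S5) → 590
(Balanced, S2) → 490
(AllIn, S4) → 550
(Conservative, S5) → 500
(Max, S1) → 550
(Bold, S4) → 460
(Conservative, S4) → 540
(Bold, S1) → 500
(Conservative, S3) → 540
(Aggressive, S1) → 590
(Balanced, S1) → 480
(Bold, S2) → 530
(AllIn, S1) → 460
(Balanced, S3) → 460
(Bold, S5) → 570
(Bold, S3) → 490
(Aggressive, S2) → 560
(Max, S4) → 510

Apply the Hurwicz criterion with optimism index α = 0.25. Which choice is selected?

Conservative: 0.25·560 + 0.75·470 = 492.5
Balanced: 0.25·590 + 0.75·460 = 492.5
Aggressive: 0.25·590 + 0.75·460 = 492.5
Bold: 0.25·570 + 0.75·460 = 487.5
AllIn: 0.25·600 + 0.75·460 = 495
Max: 0.25·550 + 0.75·460 = 482.5
Highest Hurwicz score = 495 → AllIn.

AllIn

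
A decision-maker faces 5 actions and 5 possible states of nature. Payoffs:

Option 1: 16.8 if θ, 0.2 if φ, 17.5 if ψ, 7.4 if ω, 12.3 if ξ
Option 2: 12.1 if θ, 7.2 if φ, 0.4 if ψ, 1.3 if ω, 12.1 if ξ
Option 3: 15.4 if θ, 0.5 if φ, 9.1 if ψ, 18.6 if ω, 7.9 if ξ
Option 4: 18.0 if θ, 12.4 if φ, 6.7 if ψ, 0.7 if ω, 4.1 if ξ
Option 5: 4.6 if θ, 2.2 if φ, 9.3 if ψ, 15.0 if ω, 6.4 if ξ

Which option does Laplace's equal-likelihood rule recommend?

Row averages: Option 1=10.84, Option 2=6.62, Option 3=10.3, Option 4=8.38, Option 5=7.5
Highest average = 10.84 → Option 1.

Option 1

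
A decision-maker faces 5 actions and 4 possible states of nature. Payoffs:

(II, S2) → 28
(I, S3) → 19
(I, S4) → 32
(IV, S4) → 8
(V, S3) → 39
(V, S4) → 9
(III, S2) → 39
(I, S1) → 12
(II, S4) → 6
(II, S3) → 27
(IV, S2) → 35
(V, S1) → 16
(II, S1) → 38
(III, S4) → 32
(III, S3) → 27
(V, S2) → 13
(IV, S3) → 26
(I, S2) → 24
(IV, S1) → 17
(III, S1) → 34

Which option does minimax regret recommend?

III

Column bests: S1=38, S2=39, S3=39, S4=32.
I regrets: 26, 15, 20, 0 → max 26
II regrets: 0, 11, 12, 26 → max 26
III regrets: 4, 0, 12, 0 → max 12
IV regrets: 21, 4, 13, 24 → max 24
V regrets: 22, 26, 0, 23 → max 26
Smallest max regret = 12 → III.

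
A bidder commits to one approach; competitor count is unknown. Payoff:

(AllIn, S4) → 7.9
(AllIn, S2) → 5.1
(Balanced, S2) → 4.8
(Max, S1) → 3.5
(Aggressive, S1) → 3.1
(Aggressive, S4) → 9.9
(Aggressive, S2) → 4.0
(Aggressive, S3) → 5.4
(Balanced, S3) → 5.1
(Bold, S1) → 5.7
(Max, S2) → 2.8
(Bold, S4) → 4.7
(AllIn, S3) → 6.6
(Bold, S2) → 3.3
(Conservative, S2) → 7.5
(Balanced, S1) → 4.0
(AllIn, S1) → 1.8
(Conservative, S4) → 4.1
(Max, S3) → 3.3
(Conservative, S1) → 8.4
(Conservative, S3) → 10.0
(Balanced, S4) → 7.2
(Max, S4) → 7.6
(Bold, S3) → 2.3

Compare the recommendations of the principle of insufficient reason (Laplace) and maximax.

laplace → Conservative; maximax → Conservative (agree)

Row averages: Conservative=7.5, Balanced=5.275, Aggressive=5.6, Bold=4, AllIn=5.35, Max=4.3
Highest average = 7.5 → Conservative.
Row maxima: Conservative=10.0, Balanced=7.2, Aggressive=9.9, Bold=5.7, AllIn=7.9, Max=7.6
Best best-case = 10.0 → Conservative.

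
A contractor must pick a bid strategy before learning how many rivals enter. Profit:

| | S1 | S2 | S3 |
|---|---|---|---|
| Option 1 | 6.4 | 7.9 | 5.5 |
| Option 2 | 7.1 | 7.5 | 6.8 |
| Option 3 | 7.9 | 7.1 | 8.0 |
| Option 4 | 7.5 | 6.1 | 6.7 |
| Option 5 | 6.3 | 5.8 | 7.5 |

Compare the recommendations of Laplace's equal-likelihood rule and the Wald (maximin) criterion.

laplace → Option 3; maximin → Option 3 (agree)

Row averages: Option 1=6.6, Option 2=107/15, Option 3=23/3, Option 4=203/30, Option 5=98/15
Highest average = 23/3 → Option 3.
Row minima: Option 1=5.5, Option 2=6.8, Option 3=7.1, Option 4=6.1, Option 5=5.8
Best worst-case = 7.1 → Option 3.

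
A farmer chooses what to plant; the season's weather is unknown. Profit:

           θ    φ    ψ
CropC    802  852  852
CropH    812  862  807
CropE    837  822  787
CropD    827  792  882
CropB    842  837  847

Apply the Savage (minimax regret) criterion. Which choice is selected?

CropB

Column bests: θ=842, φ=862, ψ=882.
CropC regrets: 40, 10, 30 → max 40
CropH regrets: 30, 0, 75 → max 75
CropE regrets: 5, 40, 95 → max 95
CropD regrets: 15, 70, 0 → max 70
CropB regrets: 0, 25, 35 → max 35
Smallest max regret = 35 → CropB.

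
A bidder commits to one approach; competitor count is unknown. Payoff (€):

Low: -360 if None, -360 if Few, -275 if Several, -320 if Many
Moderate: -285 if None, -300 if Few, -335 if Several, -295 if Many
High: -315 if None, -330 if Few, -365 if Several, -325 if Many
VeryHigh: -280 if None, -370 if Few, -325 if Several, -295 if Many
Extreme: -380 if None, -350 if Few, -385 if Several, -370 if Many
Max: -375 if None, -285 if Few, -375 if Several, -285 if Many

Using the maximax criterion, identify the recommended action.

Low

Row maxima: Low=-275, Moderate=-285, High=-315, VeryHigh=-280, Extreme=-350, Max=-285
Best best-case = -275 → Low.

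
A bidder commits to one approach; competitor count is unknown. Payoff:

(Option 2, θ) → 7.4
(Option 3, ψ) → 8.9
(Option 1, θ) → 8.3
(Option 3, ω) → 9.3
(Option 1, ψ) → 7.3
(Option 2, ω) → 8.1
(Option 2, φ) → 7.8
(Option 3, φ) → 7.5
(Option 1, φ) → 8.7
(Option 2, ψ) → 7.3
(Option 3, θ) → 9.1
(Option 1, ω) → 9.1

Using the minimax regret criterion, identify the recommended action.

Option 3

Column bests: θ=9.1, φ=8.7, ψ=8.9, ω=9.3.
Option 1 regrets: 0.8, 0.0, 1.6, 0.2 → max 1.6
Option 2 regrets: 1.7, 0.9, 1.6, 1.2 → max 1.7
Option 3 regrets: 0.0, 1.2, 0.0, 0.0 → max 1.2
Smallest max regret = 1.2 → Option 3.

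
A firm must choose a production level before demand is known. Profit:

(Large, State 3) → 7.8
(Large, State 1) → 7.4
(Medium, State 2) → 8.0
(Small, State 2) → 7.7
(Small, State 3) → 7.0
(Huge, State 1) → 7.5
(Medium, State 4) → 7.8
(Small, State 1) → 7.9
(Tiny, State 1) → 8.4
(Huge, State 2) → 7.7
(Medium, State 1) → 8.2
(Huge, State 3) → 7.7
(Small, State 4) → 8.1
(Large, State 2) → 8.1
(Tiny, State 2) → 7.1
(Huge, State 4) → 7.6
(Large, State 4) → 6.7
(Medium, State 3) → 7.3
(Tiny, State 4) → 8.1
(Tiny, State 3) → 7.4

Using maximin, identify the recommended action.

Row minima: Tiny=7.1, Small=7.0, Medium=7.3, Large=6.7, Huge=7.5
Best worst-case = 7.5 → Huge.

Huge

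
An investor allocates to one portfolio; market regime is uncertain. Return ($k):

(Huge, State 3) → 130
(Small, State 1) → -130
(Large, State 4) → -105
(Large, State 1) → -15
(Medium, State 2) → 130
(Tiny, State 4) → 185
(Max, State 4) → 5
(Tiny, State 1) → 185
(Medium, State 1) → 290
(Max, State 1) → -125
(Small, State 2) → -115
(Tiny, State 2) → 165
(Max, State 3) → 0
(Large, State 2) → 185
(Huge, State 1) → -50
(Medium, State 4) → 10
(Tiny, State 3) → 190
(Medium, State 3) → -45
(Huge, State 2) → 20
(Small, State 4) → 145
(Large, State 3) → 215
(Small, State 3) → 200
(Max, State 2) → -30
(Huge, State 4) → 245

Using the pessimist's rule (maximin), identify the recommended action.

Tiny

Row minima: Tiny=165, Small=-130, Medium=-45, Large=-105, Huge=-50, Max=-125
Best worst-case = 165 → Tiny.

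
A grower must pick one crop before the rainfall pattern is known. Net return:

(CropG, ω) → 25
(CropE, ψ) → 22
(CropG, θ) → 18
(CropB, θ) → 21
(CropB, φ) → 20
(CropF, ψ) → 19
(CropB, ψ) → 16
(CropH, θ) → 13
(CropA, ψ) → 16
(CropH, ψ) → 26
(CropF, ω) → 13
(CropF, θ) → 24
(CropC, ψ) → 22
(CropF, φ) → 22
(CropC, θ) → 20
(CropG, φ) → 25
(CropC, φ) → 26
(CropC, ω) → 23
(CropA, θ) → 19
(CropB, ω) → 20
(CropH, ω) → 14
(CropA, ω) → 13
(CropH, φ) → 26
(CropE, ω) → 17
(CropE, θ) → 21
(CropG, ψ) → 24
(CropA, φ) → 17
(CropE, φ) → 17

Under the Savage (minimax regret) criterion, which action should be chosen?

Column bests: θ=24, φ=26, ψ=26, ω=25.
CropA regrets: 5, 9, 10, 12 → max 12
CropC regrets: 4, 0, 4, 2 → max 4
CropE regrets: 3, 9, 4, 8 → max 9
CropH regrets: 11, 0, 0, 11 → max 11
CropF regrets: 0, 4, 7, 12 → max 12
CropB regrets: 3, 6, 10, 5 → max 10
CropG regrets: 6, 1, 2, 0 → max 6
Smallest max regret = 4 → CropC.

CropC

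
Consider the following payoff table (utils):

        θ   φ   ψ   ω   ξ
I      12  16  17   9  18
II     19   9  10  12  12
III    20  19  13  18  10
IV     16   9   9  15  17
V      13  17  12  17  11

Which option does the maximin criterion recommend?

Row minima: I=9, II=9, III=10, IV=9, V=11
Best worst-case = 11 → V.

V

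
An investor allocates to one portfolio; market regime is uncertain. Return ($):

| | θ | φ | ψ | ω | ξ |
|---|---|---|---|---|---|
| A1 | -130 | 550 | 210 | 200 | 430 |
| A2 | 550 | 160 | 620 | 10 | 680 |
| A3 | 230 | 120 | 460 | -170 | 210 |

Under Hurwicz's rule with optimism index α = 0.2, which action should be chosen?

A1: 0.2·550 + 0.8·(-130) = 6
A2: 0.2·680 + 0.8·10 = 144
A3: 0.2·460 + 0.8·(-170) = -44
Highest Hurwicz score = 144 → A2.

A2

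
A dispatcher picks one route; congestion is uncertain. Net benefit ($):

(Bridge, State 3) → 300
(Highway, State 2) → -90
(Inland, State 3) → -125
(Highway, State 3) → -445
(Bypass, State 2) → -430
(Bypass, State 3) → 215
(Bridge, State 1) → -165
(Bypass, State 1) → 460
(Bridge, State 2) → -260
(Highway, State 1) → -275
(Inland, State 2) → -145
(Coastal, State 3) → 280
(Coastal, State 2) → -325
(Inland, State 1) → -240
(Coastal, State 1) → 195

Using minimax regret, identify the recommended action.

Column bests: State 1=460, State 2=-90, State 3=300.
Coastal regrets: 265, 235, 20 → max 265
Bridge regrets: 625, 170, 0 → max 625
Highway regrets: 735, 0, 745 → max 745
Bypass regrets: 0, 340, 85 → max 340
Inland regrets: 700, 55, 425 → max 700
Smallest max regret = 265 → Coastal.

Coastal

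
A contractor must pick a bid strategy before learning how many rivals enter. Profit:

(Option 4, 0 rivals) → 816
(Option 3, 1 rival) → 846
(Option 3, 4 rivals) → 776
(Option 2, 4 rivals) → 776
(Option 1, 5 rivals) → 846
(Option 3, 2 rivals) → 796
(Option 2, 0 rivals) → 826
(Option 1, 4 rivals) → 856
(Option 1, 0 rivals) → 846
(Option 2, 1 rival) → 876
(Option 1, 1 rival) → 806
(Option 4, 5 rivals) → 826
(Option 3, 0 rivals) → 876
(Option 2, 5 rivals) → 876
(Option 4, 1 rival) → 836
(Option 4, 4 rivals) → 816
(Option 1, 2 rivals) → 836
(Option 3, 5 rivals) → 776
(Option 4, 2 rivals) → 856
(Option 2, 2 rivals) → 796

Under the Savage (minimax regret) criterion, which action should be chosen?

Column bests: 0 rivals=876, 1 rival=876, 2 rivals=856, 4 rivals=856, 5 rivals=876.
Option 1 regrets: 30, 70, 20, 0, 30 → max 70
Option 2 regrets: 50, 0, 60, 80, 0 → max 80
Option 3 regrets: 0, 30, 60, 80, 100 → max 100
Option 4 regrets: 60, 40, 0, 40, 50 → max 60
Smallest max regret = 60 → Option 4.

Option 4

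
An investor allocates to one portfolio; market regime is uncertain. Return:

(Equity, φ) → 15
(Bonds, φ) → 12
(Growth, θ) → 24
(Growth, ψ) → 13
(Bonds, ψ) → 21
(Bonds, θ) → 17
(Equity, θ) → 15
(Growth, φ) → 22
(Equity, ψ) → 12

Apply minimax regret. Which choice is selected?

Column bests: θ=24, φ=22, ψ=21.
Equity regrets: 9, 7, 9 → max 9
Growth regrets: 0, 0, 8 → max 8
Bonds regrets: 7, 10, 0 → max 10
Smallest max regret = 8 → Growth.

Growth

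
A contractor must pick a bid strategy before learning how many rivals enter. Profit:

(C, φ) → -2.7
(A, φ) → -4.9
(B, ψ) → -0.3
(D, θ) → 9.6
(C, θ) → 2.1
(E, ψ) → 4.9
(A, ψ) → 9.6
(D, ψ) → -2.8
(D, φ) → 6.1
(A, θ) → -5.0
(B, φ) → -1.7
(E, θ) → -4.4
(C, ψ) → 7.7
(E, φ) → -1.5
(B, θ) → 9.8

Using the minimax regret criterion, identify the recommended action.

Column bests: θ=9.8, φ=6.1, ψ=9.6.
A regrets: 14.8, 11.0, 0.0 → max 14.8
B regrets: 0.0, 7.8, 9.9 → max 9.9
C regrets: 7.7, 8.8, 1.9 → max 8.8
D regrets: 0.2, 0.0, 12.4 → max 12.4
E regrets: 14.2, 7.6, 4.7 → max 14.2
Smallest max regret = 8.8 → C.

C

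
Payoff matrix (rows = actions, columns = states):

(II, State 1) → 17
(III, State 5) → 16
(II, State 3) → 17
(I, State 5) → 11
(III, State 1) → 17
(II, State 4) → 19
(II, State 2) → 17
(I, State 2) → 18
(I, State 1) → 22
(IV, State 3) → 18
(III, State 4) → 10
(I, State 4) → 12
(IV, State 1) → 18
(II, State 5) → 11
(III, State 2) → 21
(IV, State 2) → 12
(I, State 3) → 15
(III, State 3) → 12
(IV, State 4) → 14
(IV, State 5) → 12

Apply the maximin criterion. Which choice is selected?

Row minima: I=11, II=11, III=10, IV=12
Best worst-case = 12 → IV.

IV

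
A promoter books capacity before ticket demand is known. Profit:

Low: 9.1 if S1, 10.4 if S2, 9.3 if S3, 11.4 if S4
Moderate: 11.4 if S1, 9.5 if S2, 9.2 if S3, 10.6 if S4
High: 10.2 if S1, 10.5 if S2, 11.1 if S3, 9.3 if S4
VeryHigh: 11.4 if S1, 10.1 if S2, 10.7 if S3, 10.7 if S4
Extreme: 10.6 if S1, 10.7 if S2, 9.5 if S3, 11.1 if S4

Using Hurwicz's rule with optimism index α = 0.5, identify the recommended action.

Low: 0.5·11.4 + 0.5·9.1 = 10.25
Moderate: 0.5·11.4 + 0.5·9.2 = 10.3
High: 0.5·11.1 + 0.5·9.3 = 10.2
VeryHigh: 0.5·11.4 + 0.5·10.1 = 10.75
Extreme: 0.5·11.1 + 0.5·9.5 = 10.3
Highest Hurwicz score = 10.75 → VeryHigh.

VeryHigh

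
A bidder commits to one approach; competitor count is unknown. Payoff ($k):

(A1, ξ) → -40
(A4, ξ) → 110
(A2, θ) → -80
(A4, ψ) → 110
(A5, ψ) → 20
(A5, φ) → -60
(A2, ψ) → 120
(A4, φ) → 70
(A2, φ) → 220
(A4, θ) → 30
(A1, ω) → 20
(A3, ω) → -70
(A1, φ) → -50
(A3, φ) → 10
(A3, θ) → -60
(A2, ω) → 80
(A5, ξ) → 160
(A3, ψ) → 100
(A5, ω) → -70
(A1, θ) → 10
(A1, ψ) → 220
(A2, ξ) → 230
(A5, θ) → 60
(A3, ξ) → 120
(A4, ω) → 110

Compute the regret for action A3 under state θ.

120

Best payoff under θ is 60.
Regret = 60 − (-60) = 120.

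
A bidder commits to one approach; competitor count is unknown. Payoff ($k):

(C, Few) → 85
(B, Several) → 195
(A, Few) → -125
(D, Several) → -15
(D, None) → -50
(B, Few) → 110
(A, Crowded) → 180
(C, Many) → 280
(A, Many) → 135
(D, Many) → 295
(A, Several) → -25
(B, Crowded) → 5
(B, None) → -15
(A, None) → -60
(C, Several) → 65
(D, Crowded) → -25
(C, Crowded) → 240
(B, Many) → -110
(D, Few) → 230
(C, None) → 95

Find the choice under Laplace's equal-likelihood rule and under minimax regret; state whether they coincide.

laplace → C; minimax regret → C (agree)

Row averages: A=21, B=37, C=153, D=87
Highest average = 153 → C.
Column bests: None=95, Few=230, Several=195, Many=295, Crowded=240.
A regrets: 155, 355, 220, 160, 60 → max 355
B regrets: 110, 120, 0, 405, 235 → max 405
C regrets: 0, 145, 130, 15, 0 → max 145
D regrets: 145, 0, 210, 0, 265 → max 265
Smallest max regret = 145 → C.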